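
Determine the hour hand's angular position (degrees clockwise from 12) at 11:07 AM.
The hour hand moves 30 degrees per hour and 0.5 degrees per minute.
At 11:07: (11) x 30 + 7 x 0.5 = 330 + 3.5 = 333.5 degrees

Final answer: 333.5 degrees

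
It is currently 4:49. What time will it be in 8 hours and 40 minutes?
Starting time: 4:49
Adding 40 minutes to 49 minutes: 49 + 40 = 89 minutes = 1 hour and 29 minutes
Adding 8 hours: 4 + 8 + 1 (carry) = 13 - 12 = 1
Final time: 1:29

Final answer: 1:29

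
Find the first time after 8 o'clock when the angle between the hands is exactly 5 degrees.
At t minutes past 8:00, the hour hand is at 30 x 8 + 0.5t degrees and the minute hand is at 6t degrees.
The smaller angle between them is 5 degrees when |30H - 5.5t| = 5 or |30H - 5.5t| = 355.
With H = 8, solve 30 x 8 - 5.5t = +/- target for each target:
  t = (30 x 8 - 5) / 5.5 = 42.73
  t = (30 x 8 + 5) / 5.5 = 44.55
  t = (30 x 8 - 355) / 5.5 = -20.91 (outside (0, 60))
  t = (30 x 8 + 355) / 5.5 = 108.18 (outside (0, 60))
Valid solutions in (0, 60): {42.73, 44.55} minutes.
The first occurrence is t = 42.73 minutes.
The hands form a 5-degree angle at 42.73 minutes past 8:00.

Final answer: 42.73 minutes past 8:00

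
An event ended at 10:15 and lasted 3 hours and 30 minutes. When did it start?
Starting time: 10:15 = 615 total minutes past 12:00
Subtracting: 3 hours and 30 minutes = 210 minutes
615 - 210 = 405 minutes
= 6 hours and 45 minutes past 12:00 = 6:45

Final answer: 6:45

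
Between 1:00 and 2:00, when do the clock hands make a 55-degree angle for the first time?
At t minutes past 1:00, the hour hand is at 30 x 1 + 0.5t degrees and the minute hand is at 6t degrees.
The smaller angle between them is 55 degrees when |30H - 5.5t| = 55 or |30H - 5.5t| = 305.
With H = 1, solve 30 x 1 - 5.5t = +/- target for each target:
  t = (30 x 1 - 55) / 5.5 = -4.55 (outside (0, 60))
  t = (30 x 1 + 55) / 5.5 = 15.45
  t = (30 x 1 - 305) / 5.5 = -50 (outside (0, 60))
  t = (30 x 1 + 305) / 5.5 = 60.91 (outside (0, 60))
Valid solutions in (0, 60): {15.45} minutes.
The first occurrence is t = 15.45 minutes.
The hands form a 55-degree angle at 15.45 minutes past 1:00.

Final answer: 15.45 minutes past 1:00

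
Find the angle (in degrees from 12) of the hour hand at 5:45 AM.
The hour hand moves 30 degrees per hour and 0.5 degrees per minute.
At 5:45: (5) x 30 + 45 x 0.5 = 150 + 22.5 = 172.5 degrees

Final answer: 172.5 degrees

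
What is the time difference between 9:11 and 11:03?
From 9:11 to 11:03:
(11 x 60 + 3) - (9 x 60 + 11) = 663 - 551 = 112 minutes
= 1 hour and 52 minutes

Final answer: 1 hour and 52 minutes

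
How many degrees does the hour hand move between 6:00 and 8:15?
The hour hand moves 0.5 degrees per minute.
Time elapsed: 8:15 - 6:00 = 135 minutes
Angular displacement: 135 x 0.5 = 67.5 degrees

Final answer: 67.5 degrees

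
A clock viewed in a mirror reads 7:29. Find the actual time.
Reflection across the vertical (12-6) axis maps a hand at angle A degrees to (360 - A) degrees, which sends a reading of T minutes past 12:00 to (720 - T) minutes past 12:00.
Mirror reads 7:29 = 449 minutes past 12:00.
Actual time: (720 - 449) mod 720 = 271 minutes = 4:31.

Final answer: 4:31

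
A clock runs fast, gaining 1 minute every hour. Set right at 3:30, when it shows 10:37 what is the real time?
For every 60 true minutes, the faulty clock advances 61 minutes, so 1 faulty-clock minute corresponds to 60/61 true minutes.
From 3:30 to 10:37 on the faulty dial is 427 minutes.
True elapsed: 427 x 60/61 = 420 minutes = 7 hours.
True time: 3:30 + 7 hours = 10:30.

Final answer: 10:30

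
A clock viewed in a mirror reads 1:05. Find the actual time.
Reflection across the vertical (12-6) axis maps a hand at angle A degrees to (360 - A) degrees, which sends a reading of T minutes past 12:00 to (720 - T) minutes past 12:00.
Mirror reads 1:05 = 65 minutes past 12:00.
Actual time: (720 - 65) mod 720 = 655 minutes = 10:55.

Final answer: 10:55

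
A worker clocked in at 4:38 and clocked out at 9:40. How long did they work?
From 4:38 to 9:40:
(9 x 60 + 40) - (4 x 60 + 38) = 580 - 278 = 302 minutes
= 5 hours and 2 minutes

Final answer: 5 hours and 2 minutes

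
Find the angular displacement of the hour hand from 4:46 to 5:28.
The hour hand moves 0.5 degrees per minute.
Time elapsed: 5:28 - 4:46 = 42 minutes
Angular displacement: 42 x 0.5 = 21 degrees

Final answer: 21 degrees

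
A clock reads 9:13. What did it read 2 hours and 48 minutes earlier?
Starting time: 9:13 = 553 total minutes past 12:00
Subtracting: 2 hours and 48 minutes = 168 minutes
553 - 168 = 385 minutes
= 6 hours and 25 minutes past 12:00 = 6:25

Final answer: 6:25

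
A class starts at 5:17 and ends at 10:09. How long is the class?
From 5:17 to 10:09:
(10 x 60 + 9) - (5 x 60 + 17) = 609 - 317 = 292 minutes
= 4 hours and 52 minutes

Final answer: 4 hours and 52 minutes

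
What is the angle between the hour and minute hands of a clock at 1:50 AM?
Hour hand position: 1 x 30 + 50 x 0.5 = 55 degrees
Minute hand position: 50 x 6 = 300 degrees
Difference: |55 - 300| = 245 degrees
Since 245 > 180, the smaller angle is 360 - 245 = 115 degrees

Final answer: 115 degrees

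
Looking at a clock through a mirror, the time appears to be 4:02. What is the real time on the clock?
Reflection across the vertical (12-6) axis maps a hand at angle A degrees to (360 - A) degrees, which sends a reading of T minutes past 12:00 to (720 - T) minutes past 12:00.
Mirror reads 4:02 = 242 minutes past 12:00.
Actual time: (720 - 242) mod 720 = 478 minutes = 7:58.

Final answer: 7:58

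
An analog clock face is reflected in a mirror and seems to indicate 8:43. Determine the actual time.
Reflection across the vertical (12-6) axis maps a hand at angle A degrees to (360 - A) degrees, which sends a reading of T minutes past 12:00 to (720 - T) minutes past 12:00.
Mirror reads 8:43 = 523 minutes past 12:00.
Actual time: (720 - 523) mod 720 = 197 minutes = 3:17.

Final answer: 3:17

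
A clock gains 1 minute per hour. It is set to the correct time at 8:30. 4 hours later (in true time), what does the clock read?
For every 60 true minutes, the faulty clock advances 60 + 1 = 61 minutes.
True elapsed: 4 hours = 240 minutes.
Faulty clock advances: 240 x 61/60 = 244 minutes (drift: 4 minutes ahead).
Shown time: 8:30 + 244 minutes = 12:34.

Final answer: 12:34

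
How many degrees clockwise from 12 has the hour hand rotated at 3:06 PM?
The hour hand moves 30 degrees per hour and 0.5 degrees per minute.
At 3:06: (3) x 30 + 6 x 0.5 = 90 + 3 = 93 degrees

Final answer: 93 degrees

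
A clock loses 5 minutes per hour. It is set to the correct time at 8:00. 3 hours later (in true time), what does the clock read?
For every 60 true minutes, the faulty clock advances 60 - 5 = 55 minutes.
True elapsed: 3 hours = 180 minutes.
Faulty clock advances: 180 x 55/60 = 165 minutes (drift: 15 minutes behind).
Shown time: 8:00 + 165 minutes = 10:45.

Final answer: 10:45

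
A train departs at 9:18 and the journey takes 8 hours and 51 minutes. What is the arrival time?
Starting time: 9:18
Adding 51 minutes to 18 minutes: 18 + 51 = 69 minutes = 1 hour and 9 minutes
Adding 8 hours: 9 + 8 + 1 (carry) = 18 - 12 = 6
Final time: 6:09

Final answer: 6:09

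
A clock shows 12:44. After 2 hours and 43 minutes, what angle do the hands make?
First find the time 2 hours and 43 minutes after 12:44.
Total minutes: 12 x 60 + 44 + 2 x 60 + 43 = 927.
927 mod 720 = 207 minutes = 3:27.
Now compute the angle at 3:27:
Hour hand: 3 x 30 + 27 x 0.5 = 103.5 degrees
Minute hand: 27 x 6 = 162 degrees
Difference: |103.5 - 162| = 58.5 degrees
The angle is 58.5 degrees

Final answer: 58.5 degrees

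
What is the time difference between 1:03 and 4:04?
From 1:03 to 4:04:
(4 x 60 + 4) - (1 x 60 + 3) = 244 - 63 = 181 minutes
= 3 hours and 1 minute

Final answer: 3 hours and 1 minute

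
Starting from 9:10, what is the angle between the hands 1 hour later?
First find the time 1 hour after 9:10.
Total minutes: 9 x 60 + 10 + 1 x 60 + 0 = 610.
610 mod 720 = 610 minutes = 10:10.
Now compute the angle at 10:10:
Hour hand: 10 x 30 + 10 x 0.5 = 305 degrees
Minute hand: 10 x 6 = 60 degrees
Difference: |305 - 60| = 245 degrees
Smaller angle: 360 - 245 = 115 degrees

Final answer: 115 degrees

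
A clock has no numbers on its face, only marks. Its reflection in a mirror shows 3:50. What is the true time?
Reflection across the vertical (12-6) axis maps a hand at angle A degrees to (360 - A) degrees, which sends a reading of T minutes past 12:00 to (720 - T) minutes past 12:00.
Mirror reads 3:50 = 230 minutes past 12:00.
Actual time: (720 - 230) mod 720 = 490 minutes = 8:10.

Final answer: 8:10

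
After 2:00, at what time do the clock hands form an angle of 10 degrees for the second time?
At t minutes past 2:00, the hour hand is at 30 x 2 + 0.5t degrees and the minute hand is at 6t degrees.
The smaller angle between them is 10 degrees when |30H - 5.5t| = 10 or |30H - 5.5t| = 350.
With H = 2, solve 30 x 2 - 5.5t = +/- target for each target:
  t = (30 x 2 - 10) / 5.5 = 9.09
  t = (30 x 2 + 10) / 5.5 = 12.73
  t = (30 x 2 - 350) / 5.5 = -52.73 (outside (0, 60))
  t = (30 x 2 + 350) / 5.5 = 74.55 (outside (0, 60))
Valid solutions in (0, 60): {9.09, 12.73} minutes.
The second occurrence is t = 12.73 minutes.
The hands form a 10-degree angle at 12.73 minutes past 2:00.

Final answer: 12.73 minutes past 2:00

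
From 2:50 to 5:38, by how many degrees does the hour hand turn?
The hour hand moves 0.5 degrees per minute.
Time elapsed: 5:38 - 2:50 = 168 minutes
Angular displacement: 168 x 0.5 = 84 degrees

Final answer: 84 degrees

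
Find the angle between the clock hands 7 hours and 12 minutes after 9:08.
First find the time 7 hours and 12 minutes after 9:08.
Total minutes: 9 x 60 + 8 + 7 x 60 + 12 = 980.
980 mod 720 = 260 minutes = 4:20.
Now compute the angle at 4:20:
Hour hand: 4 x 30 + 20 x 0.5 = 130 degrees
Minute hand: 20 x 6 = 120 degrees
Difference: |130 - 120| = 10 degrees
The angle is 10 degrees

Final answer: 10 degrees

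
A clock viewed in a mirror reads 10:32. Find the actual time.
Reflection across the vertical (12-6) axis maps a hand at angle A degrees to (360 - A) degrees, which sends a reading of T minutes past 12:00 to (720 - T) minutes past 12:00.
Mirror reads 10:32 = 632 minutes past 12:00.
Actual time: (720 - 632) mod 720 = 88 minutes = 1:28.

Final answer: 1:28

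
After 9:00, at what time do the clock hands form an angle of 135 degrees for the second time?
At t minutes past 9:00, the hour hand is at 30 x 9 + 0.5t degrees and the minute hand is at 6t degrees.
The smaller angle between them is 135 degrees when |30H - 5.5t| = 135 or |30H - 5.5t| = 225.
With H = 9, solve 30 x 9 - 5.5t = +/- target for each target:
  t = (30 x 9 - 135) / 5.5 = 24.55
  t = (30 x 9 + 135) / 5.5 = 73.64 (outside (0, 60))
  t = (30 x 9 - 225) / 5.5 = 8.18
  t = (30 x 9 + 225) / 5.5 = 90 (outside (0, 60))
Valid solutions in (0, 60): {8.18, 24.55} minutes.
The second occurrence is t = 24.55 minutes.
The hands form a 135-degree angle at 24.55 minutes past 9:00.

Final answer: 24.55 minutes past 9:00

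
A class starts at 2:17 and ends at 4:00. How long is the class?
From 2:17 to 4:00:
(4 x 60 + 0) - (2 x 60 + 17) = 240 - 137 = 103 minutes
= 1 hour and 43 minutes

Final answer: 1 hour and 43 minutes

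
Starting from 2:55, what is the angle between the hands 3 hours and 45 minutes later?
First find the time 3 hours and 45 minutes after 2:55.
Total minutes: 2 x 60 + 55 + 3 x 60 + 45 = 400.
400 mod 720 = 400 minutes = 6:40.
Now compute the angle at 6:40:
Hour hand: 6 x 30 + 40 x 0.5 = 200 degrees
Minute hand: 40 x 6 = 240 degrees
Difference: |200 - 240| = 40 degrees
The angle is 40 degrees

Final answer: 40 degrees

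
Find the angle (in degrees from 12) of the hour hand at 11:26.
The hour hand moves 30 degrees per hour and 0.5 degrees per minute.
At 11:26: (11) x 30 + 26 x 0.5 = 330 + 13 = 343 degrees

Final answer: 343 degrees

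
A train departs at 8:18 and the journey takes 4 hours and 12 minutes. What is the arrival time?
Starting time: 8:18
Adding 12 minutes to 18 minutes: 18 + 12 = 30 minutes
Adding 4 hours: 8 + 4 = 12
Final time: 12:30

Final answer: 12:30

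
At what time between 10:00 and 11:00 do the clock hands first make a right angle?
At t minutes past 10:00, the hour hand is at 30 x 10 + 0.5t degrees and the minute hand is at 6t degrees.
The smaller angle between them is 90 degrees when |30H - 5.5t| = 90 or |30H - 5.5t| = 270.
With H = 10, solve 30 x 10 - 5.5t = +/- target for each target:
  t = (30 x 10 - 90) / 5.5 = 38.18
  t = (30 x 10 + 90) / 5.5 = 70.91 (outside (0, 60))
  t = (30 x 10 - 270) / 5.5 = 5.45
  t = (30 x 10 + 270) / 5.5 = 103.64 (outside (0, 60))
Valid solutions in (0, 60): {5.45, 38.18} minutes.
First occurrence: t = 5.45 minutes.
The hands are at right angles at 5.45 minutes past 10:00.

Final answer: 5.45 minutes past 10:00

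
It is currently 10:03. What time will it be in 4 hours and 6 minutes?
Starting time: 10:03
Adding 6 minutes to 3 minutes: 3 + 6 = 9 minutes
Adding 4 hours: 10 + 4 = 14 - 12 = 2
Final time: 2:09

Final answer: 2:09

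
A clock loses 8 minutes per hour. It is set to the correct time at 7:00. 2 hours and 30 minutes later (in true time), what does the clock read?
For every 60 true minutes, the faulty clock advances 60 - 8 = 52 minutes.
True elapsed: 2 hours and 30 minutes = 150 minutes.
Faulty clock advances: 150 x 52/60 = 130 minutes (drift: 20 minutes behind).
Shown time: 7:00 + 130 minutes = 9:10.

Final answer: 9:10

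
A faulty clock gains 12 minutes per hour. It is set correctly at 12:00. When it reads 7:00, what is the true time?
For every 60 true minutes, the faulty clock advances 72 minutes, so 1 faulty-clock minute corresponds to 60/72 true minutes.
From 12:00 to 7:00 on the faulty dial is 420 minutes.
True elapsed: 420 x 60/72 = 350 minutes = 5 hours and 50 minutes.
True time: 12:00 + 5 hours and 50 minutes = 5:50.

Final answer: 5:50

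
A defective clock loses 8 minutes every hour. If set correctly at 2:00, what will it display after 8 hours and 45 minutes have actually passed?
For every 60 true minutes, the faulty clock advances 60 - 8 = 52 minutes.
True elapsed: 8 hours and 45 minutes = 525 minutes.
Faulty clock advances: 525 x 52/60 = 455 minutes (drift: 70 minutes behind).
Shown time: 2:00 + 455 minutes = 9:35.

Final answer: 9:35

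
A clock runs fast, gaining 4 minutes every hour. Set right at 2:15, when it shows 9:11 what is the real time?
For every 60 true minutes, the faulty clock advances 64 minutes, so 1 faulty-clock minute corresponds to 60/64 true minutes.
From 2:15 to 9:11 on the faulty dial is 416 minutes.
True elapsed: 416 x 60/64 = 390 minutes = 6 hours and 30 minutes.
True time: 2:15 + 6 hours and 30 minutes = 8:45.

Final answer: 8:45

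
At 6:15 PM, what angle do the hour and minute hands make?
Hour hand position: 6 x 30 + 15 x 0.5 = 187.5 degrees
Minute hand position: 15 x 6 = 90 degrees
Difference: |187.5 - 90| = 97.5 degrees
The angle between the hands is 97.5 degrees

Final answer: 97.5 degrees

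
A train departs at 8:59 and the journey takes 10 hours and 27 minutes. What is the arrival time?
Starting time: 8:59
Adding 27 minutes to 59 minutes: 59 + 27 = 86 minutes = 1 hour and 26 minutes
Adding 10 hours: 8 + 10 + 1 (carry) = 19 - 12 = 7
Final time: 7:26

Final answer: 7:26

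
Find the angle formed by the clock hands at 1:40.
Hour hand position: 1 x 30 + 40 x 0.5 = 50 degrees
Minute hand position: 40 x 6 = 240 degrees
Difference: |50 - 240| = 190 degrees
Since 190 > 180, the smaller angle is 360 - 190 = 170 degrees

Final answer: 170 degrees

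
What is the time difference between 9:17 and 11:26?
From 9:17 to 11:26:
(11 x 60 + 26) - (9 x 60 + 17) = 686 - 557 = 129 minutes
= 2 hours and 9 minutes

Final answer: 2 hours and 9 minutes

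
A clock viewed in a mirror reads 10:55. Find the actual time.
Reflection across the vertical (12-6) axis maps a hand at angle A degrees to (360 - A) degrees, which sends a reading of T minutes past 12:00 to (720 - T) minutes past 12:00.
Mirror reads 10:55 = 655 minutes past 12:00.
Actual time: (720 - 655) mod 720 = 65 minutes = 1:05.

Final answer: 1:05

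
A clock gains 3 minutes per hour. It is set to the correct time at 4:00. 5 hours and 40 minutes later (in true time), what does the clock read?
For every 60 true minutes, the faulty clock advances 60 + 3 = 63 minutes.
True elapsed: 5 hours and 40 minutes = 340 minutes.
Faulty clock advances: 340 x 63/60 = 357 minutes (drift: 17 minutes ahead).
Shown time: 4:00 + 357 minutes = 9:57.

Final answer: 9:57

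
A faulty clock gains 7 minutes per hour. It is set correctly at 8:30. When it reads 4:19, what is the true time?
For every 60 true minutes, the faulty clock advances 67 minutes, so 1 faulty-clock minute corresponds to 60/67 true minutes.
From 8:30 to 4:19 on the faulty dial is 469 minutes.
True elapsed: 469 x 60/67 = 420 minutes = 7 hours.
True time: 8:30 + 7 hours = 3:30.

Final answer: 3:30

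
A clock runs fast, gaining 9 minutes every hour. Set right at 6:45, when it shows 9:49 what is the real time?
For every 60 true minutes, the faulty clock advances 69 minutes, so 1 faulty-clock minute corresponds to 60/69 true minutes.
From 6:45 to 9:49 on the faulty dial is 184 minutes.
True elapsed: 184 x 60/69 = 160 minutes = 2 hours and 40 minutes.
True time: 6:45 + 2 hours and 40 minutes = 9:25.

Final answer: 9:25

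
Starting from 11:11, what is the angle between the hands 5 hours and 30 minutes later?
First find the time 5 hours and 30 minutes after 11:11.
Total minutes: 11 x 60 + 11 + 5 x 60 + 30 = 1001.
1001 mod 720 = 281 minutes = 4:41.
Now compute the angle at 4:41:
Hour hand: 4 x 30 + 41 x 0.5 = 140.5 degrees
Minute hand: 41 x 6 = 246 degrees
Difference: |140.5 - 246| = 105.5 degrees
The angle is 105.5 degrees

Final answer: 105.5 degrees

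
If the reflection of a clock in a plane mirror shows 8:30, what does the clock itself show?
Reflection across the vertical (12-6) axis maps a hand at angle A degrees to (360 - A) degrees, which sends a reading of T minutes past 12:00 to (720 - T) minutes past 12:00.
Mirror reads 8:30 = 510 minutes past 12:00.
Actual time: (720 - 510) mod 720 = 210 minutes = 3:30.

Final answer: 3:30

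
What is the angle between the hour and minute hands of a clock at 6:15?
Hour hand position: 6 x 30 + 15 x 0.5 = 187.5 degrees
Minute hand position: 15 x 6 = 90 degrees
Difference: |187.5 - 90| = 97.5 degrees
The angle between the hands is 97.5 degrees

Final answer: 97.5 degrees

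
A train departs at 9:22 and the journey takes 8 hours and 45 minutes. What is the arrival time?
Starting time: 9:22
Adding 45 minutes to 22 minutes: 22 + 45 = 67 minutes = 1 hour and 7 minutes
Adding 8 hours: 9 + 8 + 1 (carry) = 18 - 12 = 6
Final time: 6:07

Final answer: 6:07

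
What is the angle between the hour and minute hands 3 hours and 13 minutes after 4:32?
First find the time 3 hours and 13 minutes after 4:32.
Total minutes: 4 x 60 + 32 + 3 x 60 + 13 = 465.
465 mod 720 = 465 minutes = 7:45.
Now compute the angle at 7:45:
Hour hand: 7 x 30 + 45 x 0.5 = 232.5 degrees
Minute hand: 45 x 6 = 270 degrees
Difference: |232.5 - 270| = 37.5 degrees
The angle is 37.5 degrees

Final answer: 37.5 degrees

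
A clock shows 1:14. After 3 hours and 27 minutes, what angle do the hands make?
First find the time 3 hours and 27 minutes after 1:14.
Total minutes: 1 x 60 + 14 + 3 x 60 + 27 = 281.
281 mod 720 = 281 minutes = 4:41.
Now compute the angle at 4:41:
Hour hand: 4 x 30 + 41 x 0.5 = 140.5 degrees
Minute hand: 41 x 6 = 246 degrees
Difference: |140.5 - 246| = 105.5 degrees
The angle is 105.5 degrees

Final answer: 105.5 degrees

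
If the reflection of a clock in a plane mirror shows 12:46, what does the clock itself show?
Reflection across the vertical (12-6) axis maps a hand at angle A degrees to (360 - A) degrees, which sends a reading of T minutes past 12:00 to (720 - T) minutes past 12:00.
Mirror reads 12:46 = 46 minutes past 12:00.
Actual time: (720 - 46) mod 720 = 674 minutes = 11:14.

Final answer: 11:14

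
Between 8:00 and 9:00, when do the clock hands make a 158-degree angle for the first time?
At t minutes past 8:00, the hour hand is at 30 x 8 + 0.5t degrees and the minute hand is at 6t degrees.
The smaller angle between them is 158 degrees when |30H - 5.5t| = 158 or |30H - 5.5t| = 202.
With H = 8, solve 30 x 8 - 5.5t = +/- target for each target:
  t = (30 x 8 - 158) / 5.5 = 14.91
  t = (30 x 8 + 158) / 5.5 = 72.36 (outside (0, 60))
  t = (30 x 8 - 202) / 5.5 = 6.91
  t = (30 x 8 + 202) / 5.5 = 80.36 (outside (0, 60))
Valid solutions in (0, 60): {6.91, 14.91} minutes.
The first occurrence is t = 6.91 minutes.
The hands form a 158-degree angle at 6.91 minutes past 8:00.

Final answer: 6.91 minutes past 8:00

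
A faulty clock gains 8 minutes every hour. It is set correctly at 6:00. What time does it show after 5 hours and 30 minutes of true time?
For every 60 true minutes, the faulty clock advances 60 + 8 = 68 minutes.
True elapsed: 5 hours and 30 minutes = 330 minutes.
Faulty clock advances: 330 x 68/60 = 374 minutes (drift: 44 minutes ahead).
Shown time: 6:00 + 374 minutes = 12:14.

Final answer: 12:14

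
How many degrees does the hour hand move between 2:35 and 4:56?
The hour hand moves 0.5 degrees per minute.
Time elapsed: 4:56 - 2:35 = 141 minutes
Angular displacement: 141 x 0.5 = 70.5 degrees

Final answer: 70.5 degrees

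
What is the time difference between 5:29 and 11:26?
From 5:29 to 11:26:
(11 x 60 + 26) - (5 x 60 + 29) = 686 - 329 = 357 minutes
= 5 hours and 57 minutes

Final answer: 5 hours and 57 minutes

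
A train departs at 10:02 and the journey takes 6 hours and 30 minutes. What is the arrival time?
Starting time: 10:02
Adding 30 minutes to 2 minutes: 2 + 30 = 32 minutes
Adding 6 hours: 10 + 6 = 16 - 12 = 4
Final time: 4:32

Final answer: 4:32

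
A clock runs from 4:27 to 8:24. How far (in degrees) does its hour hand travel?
The hour hand moves 0.5 degrees per minute.
Time elapsed: 8:24 - 4:27 = 237 minutes
Angular displacement: 237 x 0.5 = 118.5 degrees

Final answer: 118.5 degrees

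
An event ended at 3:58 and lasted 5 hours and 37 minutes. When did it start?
Starting time: 3:58 = 238 total minutes past 12:00
Subtracting: 5 hours and 37 minutes = 337 minutes
238 - 337 = -99 (negative, add 12 hours = 720) = 621 minutes
= 10 hours and 21 minutes past 12:00 = 10:21

Final answer: 10:21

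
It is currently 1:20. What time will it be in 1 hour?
Starting time: 1:20
Adding 0 minutes to 20 minutes: 20 + 0 = 20 minutes
Adding 1 hour: 1 + 1 = 2
Final time: 2:20

Final answer: 2:20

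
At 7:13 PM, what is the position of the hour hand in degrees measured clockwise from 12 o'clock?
The hour hand moves 30 degrees per hour and 0.5 degrees per minute.
At 7:13: (7) x 30 + 13 x 0.5 = 210 + 6.5 = 216.5 degrees

Final answer: 216.5 degrees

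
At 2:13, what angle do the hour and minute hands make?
Hour hand position: 2 x 30 + 13 x 0.5 = 66.5 degrees
Minute hand position: 13 x 6 = 78 degrees
Difference: |66.5 - 78| = 11.5 degrees
The angle between the hands is 11.5 degrees

Final answer: 11.5 degrees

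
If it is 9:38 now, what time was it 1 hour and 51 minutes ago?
Starting time: 9:38 = 578 total minutes past 12:00
Subtracting: 1 hour and 51 minutes = 111 minutes
578 - 111 = 467 minutes
= 7 hours and 47 minutes past 12:00 = 7:47

Final answer: 7:47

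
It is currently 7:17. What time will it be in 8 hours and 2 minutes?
Starting time: 7:17
Adding 2 minutes to 17 minutes: 17 + 2 = 19 minutes
Adding 8 hours: 7 + 8 = 15 - 12 = 3
Final time: 3:19

Final answer: 3:19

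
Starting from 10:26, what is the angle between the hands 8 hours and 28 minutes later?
First find the time 8 hours and 28 minutes after 10:26.
Total minutes: 10 x 60 + 26 + 8 x 60 + 28 = 1134.
1134 mod 720 = 414 minutes = 6:54.
Now compute the angle at 6:54:
Hour hand: 6 x 30 + 54 x 0.5 = 207 degrees
Minute hand: 54 x 6 = 324 degrees
Difference: |207 - 324| = 117 degrees
The angle is 117 degrees

Final answer: 117 degrees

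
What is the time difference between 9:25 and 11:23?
From 9:25 to 11:23:
(11 x 60 + 23) - (9 x 60 + 25) = 683 - 565 = 118 minutes
= 1 hour and 58 minutes

Final answer: 1 hour and 58 minutes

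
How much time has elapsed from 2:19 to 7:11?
From 2:19 to 7:11:
(7 x 60 + 11) - (2 x 60 + 19) = 431 - 139 = 292 minutes
= 4 hours and 52 minutes

Final answer: 4 hours and 52 minutes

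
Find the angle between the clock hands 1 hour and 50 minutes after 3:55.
First find the time 1 hour and 50 minutes after 3:55.
Total minutes: 3 x 60 + 55 + 1 x 60 + 50 = 345.
345 mod 720 = 345 minutes = 5:45.
Now compute the angle at 5:45:
Hour hand: 5 x 30 + 45 x 0.5 = 172.5 degrees
Minute hand: 45 x 6 = 270 degrees
Difference: |172.5 - 270| = 97.5 degrees
The angle is 97.5 degrees

Final answer: 97.5 degrees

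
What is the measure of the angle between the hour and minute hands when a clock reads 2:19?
Hour hand position: 2 x 30 + 19 x 0.5 = 69.5 degrees
Minute hand position: 19 x 6 = 114 degrees
Difference: |69.5 - 114| = 44.5 degrees
The angle between the hands is 44.5 degrees

Final answer: 44.5 degrees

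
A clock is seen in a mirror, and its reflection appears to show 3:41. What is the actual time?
Reflection across the vertical (12-6) axis maps a hand at angle A degrees to (360 - A) degrees, which sends a reading of T minutes past 12:00 to (720 - T) minutes past 12:00.
Mirror reads 3:41 = 221 minutes past 12:00.
Actual time: (720 - 221) mod 720 = 499 minutes = 8:19.

Final answer: 8:19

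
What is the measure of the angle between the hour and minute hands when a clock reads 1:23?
Hour hand position: 1 x 30 + 23 x 0.5 = 41.5 degrees
Minute hand position: 23 x 6 = 138 degrees
Difference: |41.5 - 138| = 96.5 degrees
The angle between the hands is 96.5 degrees

Final answer: 96.5 degrees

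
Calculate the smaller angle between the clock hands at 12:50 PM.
Hour hand position: 0 x 30 + 50 x 0.5 = 25 degrees
Minute hand position: 50 x 6 = 300 degrees
Difference: |25 - 300| = 275 degrees
Since 275 > 180, the smaller angle is 360 - 275 = 85 degrees

Final answer: 85 degrees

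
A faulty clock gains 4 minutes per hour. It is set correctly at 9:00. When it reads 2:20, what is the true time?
For every 60 true minutes, the faulty clock advances 64 minutes, so 1 faulty-clock minute corresponds to 60/64 true minutes.
From 9:00 to 2:20 on the faulty dial is 320 minutes.
True elapsed: 320 x 60/64 = 300 minutes = 5 hours.
True time: 9:00 + 5 hours = 2:00.

Final answer: 2:00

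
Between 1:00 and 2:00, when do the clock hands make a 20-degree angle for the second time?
At t minutes past 1:00, the hour hand is at 30 x 1 + 0.5t degrees and the minute hand is at 6t degrees.
The smaller angle between them is 20 degrees when |30H - 5.5t| = 20 or |30H - 5.5t| = 340.
With H = 1, solve 30 x 1 - 5.5t = +/- target for each target:
  t = (30 x 1 - 20) / 5.5 = 1.82
  t = (30 x 1 + 20) / 5.5 = 9.09
  t = (30 x 1 - 340) / 5.5 = -56.36 (outside (0, 60))
  t = (30 x 1 + 340) / 5.5 = 67.27 (outside (0, 60))
Valid solutions in (0, 60): {1.82, 9.09} minutes.
The second occurrence is t = 9.09 minutes.
The hands form a 20-degree angle at 9.09 minutes past 1:00.

Final answer: 9.09 minutes past 1:00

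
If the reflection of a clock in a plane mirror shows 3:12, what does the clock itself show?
Reflection across the vertical (12-6) axis maps a hand at angle A degrees to (360 - A) degrees, which sends a reading of T minutes past 12:00 to (720 - T) minutes past 12:00.
Mirror reads 3:12 = 192 minutes past 12:00.
Actual time: (720 - 192) mod 720 = 528 minutes = 8:48.

Final answer: 8:48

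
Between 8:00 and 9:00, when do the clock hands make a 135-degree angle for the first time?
At t minutes past 8:00, the hour hand is at 30 x 8 + 0.5t degrees and the minute hand is at 6t degrees.
The smaller angle between them is 135 degrees when |30H - 5.5t| = 135 or |30H - 5.5t| = 225.
With H = 8, solve 30 x 8 - 5.5t = +/- target for each target:
  t = (30 x 8 - 135) / 5.5 = 19.09
  t = (30 x 8 + 135) / 5.5 = 68.18 (outside (0, 60))
  t = (30 x 8 - 225) / 5.5 = 2.73
  t = (30 x 8 + 225) / 5.5 = 84.55 (outside (0, 60))
Valid solutions in (0, 60): {2.73, 19.09} minutes.
The first occurrence is t = 2.73 minutes.
The hands form a 135-degree angle at 2.73 minutes past 8:00.

Final answer: 2.73 minutes past 8:00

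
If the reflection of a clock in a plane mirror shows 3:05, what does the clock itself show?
Reflection across the vertical (12-6) axis maps a hand at angle A degrees to (360 - A) degrees, which sends a reading of T minutes past 12:00 to (720 - T) minutes past 12:00.
Mirror reads 3:05 = 185 minutes past 12:00.
Actual time: (720 - 185) mod 720 = 535 minutes = 8:55.

Final answer: 8:55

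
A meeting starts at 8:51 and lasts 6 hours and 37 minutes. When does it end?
Starting time: 8:51
Adding 37 minutes to 51 minutes: 51 + 37 = 88 minutes = 1 hour and 28 minutes
Adding 6 hours: 8 + 6 + 1 (carry) = 15 - 12 = 3
Final time: 3:28

Final answer: 3:28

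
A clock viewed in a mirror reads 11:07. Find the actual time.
Reflection across the vertical (12-6) axis maps a hand at angle A degrees to (360 - A) degrees, which sends a reading of T minutes past 12:00 to (720 - T) minutes past 12:00.
Mirror reads 11:07 = 667 minutes past 12:00.
Actual time: (720 - 667) mod 720 = 53 minutes = 12:53.

Final answer: 12:53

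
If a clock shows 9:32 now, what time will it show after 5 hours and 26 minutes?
Starting time: 9:32
Adding 26 minutes to 32 minutes: 32 + 26 = 58 minutes
Adding 5 hours: 9 + 5 = 14 - 12 = 2
Final time: 2:58

Final answer: 2:58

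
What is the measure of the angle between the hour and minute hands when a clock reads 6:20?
Hour hand position: 6 x 30 + 20 x 0.5 = 190 degrees
Minute hand position: 20 x 6 = 120 degrees
Difference: |190 - 120| = 70 degrees
The angle between the hands is 70 degrees

Final answer: 70 degrees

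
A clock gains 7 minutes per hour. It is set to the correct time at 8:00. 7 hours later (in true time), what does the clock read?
For every 60 true minutes, the faulty clock advances 60 + 7 = 67 minutes.
True elapsed: 7 hours = 420 minutes.
Faulty clock advances: 420 x 67/60 = 469 minutes (drift: 49 minutes ahead).
Shown time: 8:00 + 469 minutes = 3:49.

Final answer: 3:49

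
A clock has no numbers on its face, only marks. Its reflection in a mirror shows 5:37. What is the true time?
Reflection across the vertical (12-6) axis maps a hand at angle A degrees to (360 - A) degrees, which sends a reading of T minutes past 12:00 to (720 - T) minutes past 12:00.
Mirror reads 5:37 = 337 minutes past 12:00.
Actual time: (720 - 337) mod 720 = 383 minutes = 6:23.

Final answer: 6:23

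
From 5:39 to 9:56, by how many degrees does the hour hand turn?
The hour hand moves 0.5 degrees per minute.
Time elapsed: 9:56 - 5:39 = 257 minutes
Angular displacement: 257 x 0.5 = 128.5 degrees

Final answer: 128.5 degrees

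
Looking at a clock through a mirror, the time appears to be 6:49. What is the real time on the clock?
Reflection across the vertical (12-6) axis maps a hand at angle A degrees to (360 - A) degrees, which sends a reading of T minutes past 12:00 to (720 - T) minutes past 12:00.
Mirror reads 6:49 = 409 minutes past 12:00.
Actual time: (720 - 409) mod 720 = 311 minutes = 5:11.

Final answer: 5:11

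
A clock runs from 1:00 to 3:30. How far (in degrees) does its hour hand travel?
The hour hand moves 0.5 degrees per minute.
Time elapsed: 3:30 - 1:00 = 150 minutes
Angular displacement: 150 x 0.5 = 75 degrees

Final answer: 75 degrees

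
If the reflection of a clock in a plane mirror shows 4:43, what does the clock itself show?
Reflection across the vertical (12-6) axis maps a hand at angle A degrees to (360 - A) degrees, which sends a reading of T minutes past 12:00 to (720 - T) minutes past 12:00.
Mirror reads 4:43 = 283 minutes past 12:00.
Actual time: (720 - 283) mod 720 = 437 minutes = 7:17.

Final answer: 7:17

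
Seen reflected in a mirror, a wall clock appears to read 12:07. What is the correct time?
Reflection across the vertical (12-6) axis maps a hand at angle A degrees to (360 - A) degrees, which sends a reading of T minutes past 12:00 to (720 - T) minutes past 12:00.
Mirror reads 12:07 = 7 minutes past 12:00.
Actual time: (720 - 7) mod 720 = 713 minutes = 11:53.

Final answer: 11:53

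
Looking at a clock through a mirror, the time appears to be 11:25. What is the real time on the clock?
Reflection across the vertical (12-6) axis maps a hand at angle A degrees to (360 - A) degrees, which sends a reading of T minutes past 12:00 to (720 - T) minutes past 12:00.
Mirror reads 11:25 = 685 minutes past 12:00.
Actual time: (720 - 685) mod 720 = 35 minutes = 12:35.

Final answer: 12:35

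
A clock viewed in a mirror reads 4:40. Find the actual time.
Reflection across the vertical (12-6) axis maps a hand at angle A degrees to (360 - A) degrees, which sends a reading of T minutes past 12:00 to (720 - T) minutes past 12:00.
Mirror reads 4:40 = 280 minutes past 12:00.
Actual time: (720 - 280) mod 720 = 440 minutes = 7:20.

Final answer: 7:20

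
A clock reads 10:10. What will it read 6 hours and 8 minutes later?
Starting time: 10:10
Adding 8 minutes to 10 minutes: 10 + 8 = 18 minutes
Adding 6 hours: 10 + 6 = 16 - 12 = 4
Final time: 4:18

Final answer: 4:18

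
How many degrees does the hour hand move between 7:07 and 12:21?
The hour hand moves 0.5 degrees per minute.
Time elapsed: 12:21 - 7:07 = 314 minutes
Angular displacement: 314 x 0.5 = 157 degrees

Final answer: 157 degrees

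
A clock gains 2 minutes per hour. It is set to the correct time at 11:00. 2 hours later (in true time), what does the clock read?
For every 60 true minutes, the faulty clock advances 60 + 2 = 62 minutes.
True elapsed: 2 hours = 120 minutes.
Faulty clock advances: 120 x 62/60 = 124 minutes (drift: 4 minutes ahead).
Shown time: 11:00 + 124 minutes = 1:04.

Final answer: 1:04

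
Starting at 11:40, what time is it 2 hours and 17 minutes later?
Starting time: 11:40
Adding 17 minutes to 40 minutes: 40 + 17 = 57 minutes
Adding 2 hours: 11 + 2 = 13 - 12 = 1
Final time: 1:57

Final answer: 1:57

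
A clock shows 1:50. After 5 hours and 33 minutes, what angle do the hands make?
First find the time 5 hours and 33 minutes after 1:50.
Total minutes: 1 x 60 + 50 + 5 x 60 + 33 = 443.
443 mod 720 = 443 minutes = 7:23.
Now compute the angle at 7:23:
Hour hand: 7 x 30 + 23 x 0.5 = 221.5 degrees
Minute hand: 23 x 6 = 138 degrees
Difference: |221.5 - 138| = 83.5 degrees
The angle is 83.5 degrees

Final answer: 83.5 degrees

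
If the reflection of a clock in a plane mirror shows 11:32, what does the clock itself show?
Reflection across the vertical (12-6) axis maps a hand at angle A degrees to (360 - A) degrees, which sends a reading of T minutes past 12:00 to (720 - T) minutes past 12:00.
Mirror reads 11:32 = 692 minutes past 12:00.
Actual time: (720 - 692) mod 720 = 28 minutes = 12:28.

Final answer: 12:28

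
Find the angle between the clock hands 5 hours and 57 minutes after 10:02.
First find the time 5 hours and 57 minutes after 10:02.
Total minutes: 10 x 60 + 2 + 5 x 60 + 57 = 959.
959 mod 720 = 239 minutes = 3:59.
Now compute the angle at 3:59:
Hour hand: 3 x 30 + 59 x 0.5 = 119.5 degrees
Minute hand: 59 x 6 = 354 degrees
Difference: |119.5 - 354| = 234.5 degrees
Smaller angle: 360 - 234.5 = 125.5 degrees

Final answer: 125.5 degrees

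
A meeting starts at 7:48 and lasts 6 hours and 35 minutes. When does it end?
Starting time: 7:48
Adding 35 minutes to 48 minutes: 48 + 35 = 83 minutes = 1 hour and 23 minutes
Adding 6 hours: 7 + 6 + 1 (carry) = 14 - 12 = 2
Final time: 2:23

Final answer: 2:23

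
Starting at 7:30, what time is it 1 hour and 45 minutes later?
Starting time: 7:30
Adding 45 minutes to 30 minutes: 30 + 45 = 75 minutes = 1 hour and 15 minutes
Adding 1 hour: 7 + 1 + 1 (carry) = 9
Final time: 9:15

Final answer: 9:15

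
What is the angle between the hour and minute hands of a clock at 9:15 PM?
Hour hand position: 9 x 30 + 15 x 0.5 = 277.5 degrees
Minute hand position: 15 x 6 = 90 degrees
Difference: |277.5 - 90| = 187.5 degrees
Since 187.5 > 180, the smaller angle is 360 - 187.5 = 172.5 degrees

Final answer: 172.5 degrees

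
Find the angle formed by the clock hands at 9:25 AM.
Hour hand position: 9 x 30 + 25 x 0.5 = 282.5 degrees
Minute hand position: 25 x 6 = 150 degrees
Difference: |282.5 - 150| = 132.5 degrees
The angle between the hands is 132.5 degrees

Final answer: 132.5 degrees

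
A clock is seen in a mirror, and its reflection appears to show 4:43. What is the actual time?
Reflection across the vertical (12-6) axis maps a hand at angle A degrees to (360 - A) degrees, which sends a reading of T minutes past 12:00 to (720 - T) minutes past 12:00.
Mirror reads 4:43 = 283 minutes past 12:00.
Actual time: (720 - 283) mod 720 = 437 minutes = 7:17.

Final answer: 7:17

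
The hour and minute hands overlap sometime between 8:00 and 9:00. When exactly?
The minute hand gains 5.5 degrees per minute on the hour hand.
At 8:00, the hour hand is at 240 degrees and the minute hand is at 0 degrees.
The gap is 240 degrees. Time to close: 240/5.5 = 60 x 8/11 = 43.64 minutes.
The hands overlap at 43.64 minutes past 8:00.

Final answer: 43.64 minutes past 8:00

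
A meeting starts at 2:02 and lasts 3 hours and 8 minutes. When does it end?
Starting time: 2:02
Adding 8 minutes to 2 minutes: 2 + 8 = 10 minutes
Adding 3 hours: 2 + 3 = 5
Final time: 5:10

Final answer: 5:10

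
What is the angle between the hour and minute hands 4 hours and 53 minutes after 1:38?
First find the time 4 hours and 53 minutes after 1:38.
Total minutes: 1 x 60 + 38 + 4 x 60 + 53 = 391.
391 mod 720 = 391 minutes = 6:31.
Now compute the angle at 6:31:
Hour hand: 6 x 30 + 31 x 0.5 = 195.5 degrees
Minute hand: 31 x 6 = 186 degrees
Difference: |195.5 - 186| = 9.5 degrees
The angle is 9.5 degrees

Final answer: 9.5 degrees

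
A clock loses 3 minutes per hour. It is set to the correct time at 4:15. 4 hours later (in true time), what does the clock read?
For every 60 true minutes, the faulty clock advances 60 - 3 = 57 minutes.
True elapsed: 4 hours = 240 minutes.
Faulty clock advances: 240 x 57/60 = 228 minutes (drift: 12 minutes behind).
Shown time: 4:15 + 228 minutes = 8:03.

Final answer: 8:03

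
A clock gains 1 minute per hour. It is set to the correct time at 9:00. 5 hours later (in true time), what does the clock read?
For every 60 true minutes, the faulty clock advances 60 + 1 = 61 minutes.
True elapsed: 5 hours = 300 minutes.
Faulty clock advances: 300 x 61/60 = 305 minutes (drift: 5 minutes ahead).
Shown time: 9:00 + 305 minutes = 2:05.

Final answer: 2:05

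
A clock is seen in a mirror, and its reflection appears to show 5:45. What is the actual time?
Reflection across the vertical (12-6) axis maps a hand at angle A degrees to (360 - A) degrees, which sends a reading of T minutes past 12:00 to (720 - T) minutes past 12:00.
Mirror reads 5:45 = 345 minutes past 12:00.
Actual time: (720 - 345) mod 720 = 375 minutes = 6:15.

Final answer: 6:15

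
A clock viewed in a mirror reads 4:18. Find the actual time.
Reflection across the vertical (12-6) axis maps a hand at angle A degrees to (360 - A) degrees, which sends a reading of T minutes past 12:00 to (720 - T) minutes past 12:00.
Mirror reads 4:18 = 258 minutes past 12:00.
Actual time: (720 - 258) mod 720 = 462 minutes = 7:42.

Final answer: 7:42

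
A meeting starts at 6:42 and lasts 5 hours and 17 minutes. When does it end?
Starting time: 6:42
Adding 17 minutes to 42 minutes: 42 + 17 = 59 minutes
Adding 5 hours: 6 + 5 = 11
Final time: 11:59

Final answer: 11:59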